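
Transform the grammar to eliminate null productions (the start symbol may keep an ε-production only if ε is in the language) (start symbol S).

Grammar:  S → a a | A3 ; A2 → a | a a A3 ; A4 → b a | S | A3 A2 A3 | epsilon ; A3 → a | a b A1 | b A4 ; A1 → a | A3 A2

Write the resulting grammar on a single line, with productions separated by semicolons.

Nullable nonterminals: {A4}.
ε ∉ L(G), so no ε-production is kept.
Add the nullable-subset variants: A3 → b A4 gives b A4 | b.

S → a a | A3; A2 → a | a a A3; A4 → b a | S | A3 A2 A3; A3 → a | a b A1 | b A4 | b; A1 → a | A3 A2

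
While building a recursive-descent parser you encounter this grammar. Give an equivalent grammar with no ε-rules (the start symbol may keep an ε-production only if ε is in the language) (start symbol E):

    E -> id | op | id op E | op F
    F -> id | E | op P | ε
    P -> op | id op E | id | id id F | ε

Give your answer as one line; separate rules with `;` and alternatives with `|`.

E -> id | op | id op E | op F; F -> id | E | op P | op; P -> op | id op E | id | id id F | id id

Nullable set = {F, P}.
ε ∉ L(G), so no ε-production is kept.
Expand every rule over subsets of its nullable positions: F → op P gives op P | op. P → id id F gives id id F | id id.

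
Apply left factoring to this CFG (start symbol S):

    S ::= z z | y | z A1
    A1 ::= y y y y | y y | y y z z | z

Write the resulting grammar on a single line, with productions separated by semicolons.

S ::= y | z S'; A1 ::= z | y y A1'; S' ::= z | A1; A1' ::= y y | ε | z z

S has alternatives sharing prefix 'z': factor to S → z S' with S' → z | A1.
A1 has alternatives sharing prefix 'y y': factor to A1 → y y A1' with A1' → y y | ε | z z.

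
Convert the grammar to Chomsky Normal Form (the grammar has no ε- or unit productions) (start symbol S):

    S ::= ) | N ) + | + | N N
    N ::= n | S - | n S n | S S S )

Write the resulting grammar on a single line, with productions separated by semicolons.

Introduce a nonterminal for each terminal appearing in a rule of length ≥ 2: X1 → ), X2 → +, X3 → -, X4 → n.
Binarize each right-hand side of length ≥ 3 by chaining fresh nonterminals (Y1, Y2, …): affected rules were S → N X1 X2; N → X4 S X4; N → S S S X1.

S ::= ) | N Y1 | + | N N; N ::= n | S X3 | X4 Y2 | S Y3; X1 ::= ); X2 ::= +; X3 ::= -; X4 ::= n; Y1 ::= X1 X2; Y2 ::= S X4; Y3 ::= S Y4; Y4 ::= S X1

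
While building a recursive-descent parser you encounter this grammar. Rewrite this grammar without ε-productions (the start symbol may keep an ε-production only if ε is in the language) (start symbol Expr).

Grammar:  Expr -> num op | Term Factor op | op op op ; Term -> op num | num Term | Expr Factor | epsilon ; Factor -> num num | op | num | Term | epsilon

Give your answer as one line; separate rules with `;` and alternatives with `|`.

Nullable nonterminals: {Factor, Term}.
ε ∉ L(G), so no ε-production is kept.
Expand every rule over subsets of its nullable positions: Expr → Term Factor op gives Term Factor op | Term op | Factor op | op. Term → num Term gives num Term | num. Term → Expr Factor gives Expr Factor | Expr.

Expr -> num op | Term Factor op | Term op | Factor op | op | op op op; Term -> op num | num Term | num | Expr Factor | Expr; Factor -> num num | op | num | Term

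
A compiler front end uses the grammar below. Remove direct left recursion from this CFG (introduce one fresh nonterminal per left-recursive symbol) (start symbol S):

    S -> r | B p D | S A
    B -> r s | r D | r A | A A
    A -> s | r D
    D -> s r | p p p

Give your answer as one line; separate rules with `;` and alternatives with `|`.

S -> r S' | B p D S'; B -> r s | r D | r A | A A; A -> s | r D; D -> s r | p p p; S' -> A S' | ε

Left recursion appears on S.
For S: α = {A}, β = {r, B p D}. Rewrite as S → β S' and S' → α S' | ε.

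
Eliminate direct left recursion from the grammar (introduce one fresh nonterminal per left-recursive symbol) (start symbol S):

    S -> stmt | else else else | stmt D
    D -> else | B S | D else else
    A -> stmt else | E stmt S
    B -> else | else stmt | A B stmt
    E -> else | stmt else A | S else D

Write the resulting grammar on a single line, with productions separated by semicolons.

D is directly left-recursive.
For D: α = {else else}, β = {else, B S}. Rewrite as D → β D' and D' → α D' | ε.

S -> stmt | else else else | stmt D; D -> else D' | B S D'; A -> stmt else | E stmt S; B -> else | else stmt | A B stmt; E -> else | stmt else A | S else D; D' -> else else D' | ε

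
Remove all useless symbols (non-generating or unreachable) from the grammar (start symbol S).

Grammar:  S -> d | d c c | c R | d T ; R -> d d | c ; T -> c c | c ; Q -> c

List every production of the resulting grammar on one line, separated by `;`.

S -> d | d c c | c R | d T; R -> d d | c; T -> c c | c

Generating nonterminals: {Q, R, S, T}.
Reachable from S after that: {R, S, T}.
Removed useless symbols: {Q} and every production mentioning them.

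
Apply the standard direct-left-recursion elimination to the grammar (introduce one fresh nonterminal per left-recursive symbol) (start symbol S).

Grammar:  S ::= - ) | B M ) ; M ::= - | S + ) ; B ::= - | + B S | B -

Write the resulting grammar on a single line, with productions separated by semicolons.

S ::= - ) | B M ); M ::= - | S + ); B ::= - B' | + B S B'; B' ::= - B' | ε

B is directly left-recursive.
For B: α = {-}, β = {-, + B S}. Rewrite as B → β B' and B' → α B' | ε.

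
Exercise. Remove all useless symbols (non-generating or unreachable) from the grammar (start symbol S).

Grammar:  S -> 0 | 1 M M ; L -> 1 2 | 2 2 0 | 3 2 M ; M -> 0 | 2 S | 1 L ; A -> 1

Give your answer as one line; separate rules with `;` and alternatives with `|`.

S -> 0 | 1 M M; L -> 1 2 | 2 2 0 | 3 2 M; M -> 0 | 2 S | 1 L

Generating nonterminals: {A, L, M, S}.
Reachable from S after that: {L, M, S}.
Removed useless symbols: {A} and every production mentioning them.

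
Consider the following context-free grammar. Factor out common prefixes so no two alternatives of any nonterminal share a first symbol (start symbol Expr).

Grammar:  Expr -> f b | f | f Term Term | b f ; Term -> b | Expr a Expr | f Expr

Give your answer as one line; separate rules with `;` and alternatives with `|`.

Expr -> b f | f Expr1; Term -> b | Expr a Expr | f Expr; Expr1 -> b | eps | Term Term

Expr has alternatives sharing prefix 'f': factor to Expr → f Expr1 with Expr1 → b | ε | Term Term.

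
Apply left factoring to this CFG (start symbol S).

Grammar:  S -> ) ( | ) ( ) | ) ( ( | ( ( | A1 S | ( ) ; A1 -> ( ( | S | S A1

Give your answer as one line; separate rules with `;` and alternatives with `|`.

S -> A1 S | ) ( S' | ( S''; A1 -> ( ( | S A1'; S' -> ε | ) | (; S'' -> ( | ); A1' -> ε | A1

S has alternatives sharing prefix ') (': factor to S → ) ( S' with S' → ε | ) | (.
S has alternatives sharing prefix '(': factor to S → ( S'' with S'' → ( | ).
A1 has alternatives sharing prefix 'S': factor to A1 → S A1' with A1' → ε | A1.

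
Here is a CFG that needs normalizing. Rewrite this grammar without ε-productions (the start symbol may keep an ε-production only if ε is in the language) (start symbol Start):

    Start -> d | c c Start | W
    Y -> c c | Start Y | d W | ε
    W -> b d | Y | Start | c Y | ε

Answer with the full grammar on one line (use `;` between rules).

Nullable set = {Start, W, Y}.
ε ∈ L(G) since Start is nullable, so keep Start → ε.
For each production, add variants omitting each subset of nullable occurrences: Start → c c Start gives c c Start | c c. Y → Start Y gives Start Y | Start. Y → d W gives d W | d. W → c Y gives c Y | c.

Start -> d | c c Start | c c | W | ε; Y -> c c | Start Y | Start | d W | d; W -> b d | Y | Start | c Y | c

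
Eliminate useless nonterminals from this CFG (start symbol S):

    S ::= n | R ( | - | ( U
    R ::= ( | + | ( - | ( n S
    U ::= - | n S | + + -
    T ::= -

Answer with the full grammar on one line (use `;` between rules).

S ::= n | R ( | - | ( U; R ::= ( | + | ( - | ( n S; U ::= - | n S | + + -

Generating nonterminals: {R, S, T, U}.
Reachable from S after that: {R, S, U}.
Removed useless symbols: {T} and every production mentioning them.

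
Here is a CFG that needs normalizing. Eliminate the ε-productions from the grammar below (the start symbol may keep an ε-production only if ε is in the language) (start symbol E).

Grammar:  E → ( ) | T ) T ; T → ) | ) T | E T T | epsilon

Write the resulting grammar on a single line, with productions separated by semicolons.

E → ( ) | T ) T | T ) | ) T | ); T → ) | ) T | E T T | E T | E

Nullable nonterminals: {T}.
ε ∉ L(G), so no ε-production is kept.
For each production, add variants omitting each subset of nullable occurrences: E → T ) T gives T ) T | T ) | ) T | ). T → E T T gives E T T | E T | E.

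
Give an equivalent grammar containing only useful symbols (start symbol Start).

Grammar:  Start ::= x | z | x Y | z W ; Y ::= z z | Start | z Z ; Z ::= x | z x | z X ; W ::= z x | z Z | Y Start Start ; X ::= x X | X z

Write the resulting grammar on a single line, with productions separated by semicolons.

Start ::= x | z | x Y | z W; Y ::= z z | Start | z Z; Z ::= x | z x; W ::= z x | z Z | Y Start Start

Generating nonterminals: {Start, W, Y, Z}.
Reachable from Start after that: {Start, W, Y, Z}.
Removed useless symbols: {X} and every production mentioning them.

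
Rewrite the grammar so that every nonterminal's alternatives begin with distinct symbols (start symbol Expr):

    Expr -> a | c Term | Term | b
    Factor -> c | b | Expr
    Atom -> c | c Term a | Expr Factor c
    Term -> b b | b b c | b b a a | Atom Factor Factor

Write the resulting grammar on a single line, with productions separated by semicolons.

Expr -> a | c Term | Term | b; Factor -> c | b | Expr; Atom -> Expr Factor c | c Atom1; Term -> Atom Factor Factor | b b Term1; Atom1 -> ε | Term a; Term1 -> ε | c | a a

Atom has alternatives sharing prefix 'c': factor to Atom → c Atom1 with Atom1 → ε | Term a.
Term has alternatives sharing prefix 'b b': factor to Term → b b Term1 with Term1 → ε | c | a a.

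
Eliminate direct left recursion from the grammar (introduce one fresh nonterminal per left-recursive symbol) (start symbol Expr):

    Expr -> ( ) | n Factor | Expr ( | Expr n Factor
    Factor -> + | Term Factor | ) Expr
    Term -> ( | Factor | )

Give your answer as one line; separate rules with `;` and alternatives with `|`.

Expr -> ( ) Expr1 | n Factor Expr1; Factor -> + | Term Factor | ) Expr; Term -> ( | Factor | ); Expr1 -> ( Expr1 | n Factor Expr1 | ε

Expr is directly left-recursive.
For Expr: α = {(, n Factor}, β = {( ), n Factor}. Rewrite as Expr → β Expr1 and Expr1 → α Expr1 | ε.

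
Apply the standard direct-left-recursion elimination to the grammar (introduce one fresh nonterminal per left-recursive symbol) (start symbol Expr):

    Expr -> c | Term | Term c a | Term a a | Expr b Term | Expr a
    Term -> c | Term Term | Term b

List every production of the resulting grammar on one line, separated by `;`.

Directly left-recursive nonterminals: Expr, Term.
For Expr: α = {b Term, a}, β = {c, Term, Term c a, Term a a}. Rewrite as Expr → β Expr1 and Expr1 → α Expr1 | ε.
For Term: α = {Term, b}, β = {c}. Rewrite as Term → β Term1 and Term1 → α Term1 | ε.

Expr -> c Expr1 | Term Expr1 | Term c a Expr1 | Term a a Expr1; Term -> c Term1; Expr1 -> b Term Expr1 | a Expr1 | eps; Term1 -> Term Term1 | b Term1 | eps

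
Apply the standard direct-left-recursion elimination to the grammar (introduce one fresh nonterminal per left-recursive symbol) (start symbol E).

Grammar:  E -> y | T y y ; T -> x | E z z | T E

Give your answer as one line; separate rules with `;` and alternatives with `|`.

Directly left-recursive nonterminal: T.
For T: α = {E}, β = {x, E z z}. Rewrite as T → β T' and T' → α T' | ε.

E -> y | T y y; T -> x T' | E z z T'; T' -> E T' | eps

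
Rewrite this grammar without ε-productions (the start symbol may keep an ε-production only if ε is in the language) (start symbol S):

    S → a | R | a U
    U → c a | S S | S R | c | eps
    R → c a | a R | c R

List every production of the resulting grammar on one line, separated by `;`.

S → a | R | a U; U → c a | S S | S R | c; R → c a | a R | c R

Nullable nonterminals: {U}.
ε ∉ L(G), so no ε-production is kept.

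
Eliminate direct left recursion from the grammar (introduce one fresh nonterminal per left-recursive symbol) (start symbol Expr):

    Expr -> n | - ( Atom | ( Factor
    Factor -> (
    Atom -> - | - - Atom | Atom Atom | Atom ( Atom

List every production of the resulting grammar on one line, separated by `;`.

Atom is directly left-recursive.
For Atom: α = {Atom, ( Atom}, β = {-, - - Atom}. Rewrite as Atom → β Atom1 and Atom1 → α Atom1 | ε.

Expr -> n | - ( Atom | ( Factor; Factor -> (; Atom -> - Atom1 | - - Atom Atom1; Atom1 -> Atom Atom1 | ( Atom Atom1 | epsilon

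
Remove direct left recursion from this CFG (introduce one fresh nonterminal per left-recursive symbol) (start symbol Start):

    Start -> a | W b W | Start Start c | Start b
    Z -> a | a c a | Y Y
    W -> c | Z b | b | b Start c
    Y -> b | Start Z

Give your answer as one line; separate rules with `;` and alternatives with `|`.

Start is directly left-recursive.
For Start: α = {Start c, b}, β = {a, W b W}. Rewrite as Start → β Start1 and Start1 → α Start1 | ε.

Start -> a Start1 | W b W Start1; Z -> a | a c a | Y Y; W -> c | Z b | b | b Start c; Y -> b | Start Z; Start1 -> Start c Start1 | b Start1 | ε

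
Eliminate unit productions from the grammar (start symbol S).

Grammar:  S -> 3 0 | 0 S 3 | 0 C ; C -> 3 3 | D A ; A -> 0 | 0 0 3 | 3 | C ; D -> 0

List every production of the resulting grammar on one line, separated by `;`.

Unit pairs: A ⇒* {C}.
For every A with A ⇒* B via unit rules, add B's non-unit alternatives to A; then delete every rule of the form X → Y.

S -> 3 0 | 0 S 3 | 0 C; C -> 3 3 | D A; A -> 3 3 | D A | 0 | 0 0 3 | 3; D -> 0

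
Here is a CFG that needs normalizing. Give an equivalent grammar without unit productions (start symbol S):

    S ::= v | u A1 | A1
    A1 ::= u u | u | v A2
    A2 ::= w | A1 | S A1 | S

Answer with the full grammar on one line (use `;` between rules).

Unit pairs: A2 ⇒* {A1, S}; S ⇒* {A1}.
Replace each nonterminal's rules with the union of the non-unit rules of every nonterminal it unit-derives.

S ::= u u | u | v A2 | v | u A1; A1 ::= u u | u | v A2; A2 ::= w | S A1 | u u | u | v A2 | v | u A1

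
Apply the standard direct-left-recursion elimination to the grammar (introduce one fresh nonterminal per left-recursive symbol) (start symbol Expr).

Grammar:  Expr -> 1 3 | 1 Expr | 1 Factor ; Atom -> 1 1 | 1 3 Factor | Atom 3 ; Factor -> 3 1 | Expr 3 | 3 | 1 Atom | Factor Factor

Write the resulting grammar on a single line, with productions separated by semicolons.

Directly left-recursive nonterminals: Atom, Factor.
For Atom: α = {3}, β = {1 1, 1 3 Factor}. Rewrite as Atom → β Atom1 and Atom1 → α Atom1 | ε.
For Factor: α = {Factor}, β = {3 1, Expr 3, 3, 1 Atom}. Rewrite as Factor → β Factor1 and Factor1 → α Factor1 | ε.

Expr -> 1 3 | 1 Expr | 1 Factor; Atom -> 1 1 Atom1 | 1 3 Factor Atom1; Factor -> 3 1 Factor1 | Expr 3 Factor1 | 3 Factor1 | 1 Atom Factor1; Atom1 -> 3 Atom1 | ε; Factor1 -> Factor Factor1 | ε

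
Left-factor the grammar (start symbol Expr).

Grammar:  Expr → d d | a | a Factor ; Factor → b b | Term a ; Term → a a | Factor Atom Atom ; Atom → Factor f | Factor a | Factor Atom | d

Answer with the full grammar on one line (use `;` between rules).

Expr → d d | a Expr1; Factor → b b | Term a; Term → a a | Factor Atom Atom; Atom → d | Factor Atom1; Expr1 → ε | Factor; Atom1 → f | a | Atom

Expr has alternatives sharing prefix 'a': factor to Expr → a Expr1 with Expr1 → ε | Factor.
Atom has alternatives sharing prefix 'Factor': factor to Atom → Factor Atom1 with Atom1 → f | a | Atom.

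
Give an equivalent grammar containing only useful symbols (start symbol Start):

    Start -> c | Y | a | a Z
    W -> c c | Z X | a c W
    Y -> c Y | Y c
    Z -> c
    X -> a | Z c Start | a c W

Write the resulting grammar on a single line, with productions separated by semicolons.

Generating nonterminals: {Start, W, X, Z}.
Reachable from Start after that: {Start, Z}.
Removed useless symbols: {W, X, Y} and every production mentioning them.

Start -> c | a | a Z; Z -> c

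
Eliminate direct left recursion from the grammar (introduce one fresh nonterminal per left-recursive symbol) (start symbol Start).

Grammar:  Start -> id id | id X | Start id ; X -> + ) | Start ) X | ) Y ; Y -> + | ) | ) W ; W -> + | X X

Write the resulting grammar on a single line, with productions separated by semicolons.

Left recursion appears on Start.
For Start: α = {id}, β = {id id, id X}. Rewrite as Start → β Start1 and Start1 → α Start1 | ε.

Start -> id id Start1 | id X Start1; X -> + ) | Start ) X | ) Y; Y -> + | ) | ) W; W -> + | X X; Start1 -> id Start1 | ε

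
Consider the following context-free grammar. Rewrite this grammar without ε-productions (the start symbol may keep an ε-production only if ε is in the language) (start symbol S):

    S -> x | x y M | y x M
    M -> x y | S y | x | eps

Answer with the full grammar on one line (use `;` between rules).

S -> x | x y M | x y | y x M | y x; M -> x y | S y | x

Nullable set = {M}.
ε ∉ L(G), so no ε-production is kept.
For each production, add variants omitting each subset of nullable occurrences: S → x y M gives x y M | x y. S → y x M gives y x M | y x.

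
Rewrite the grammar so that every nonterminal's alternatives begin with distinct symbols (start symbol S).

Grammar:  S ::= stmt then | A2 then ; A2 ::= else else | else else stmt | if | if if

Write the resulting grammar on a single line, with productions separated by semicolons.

S ::= stmt then | A2 then; A2 ::= else else A2' | if A2''; A2' ::= epsilon | stmt; A2'' ::= epsilon | if

A2 has alternatives sharing prefix 'else else': factor to A2 → else else A2' with A2' → ε | stmt.
A2 has alternatives sharing prefix 'if': factor to A2 → if A2'' with A2'' → ε | if.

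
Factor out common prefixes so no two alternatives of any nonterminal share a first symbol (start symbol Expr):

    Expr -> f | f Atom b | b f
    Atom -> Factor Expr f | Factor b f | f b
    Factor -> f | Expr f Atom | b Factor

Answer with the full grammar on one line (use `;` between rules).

Expr -> b f | f Expr1; Atom -> f b | Factor Atom1; Factor -> f | Expr f Atom | b Factor; Expr1 -> ε | Atom b; Atom1 -> Expr f | b f

Expr has alternatives sharing prefix 'f': factor to Expr → f Expr1 with Expr1 → ε | Atom b.
Atom has alternatives sharing prefix 'Factor': factor to Atom → Factor Atom1 with Atom1 → Expr f | b f.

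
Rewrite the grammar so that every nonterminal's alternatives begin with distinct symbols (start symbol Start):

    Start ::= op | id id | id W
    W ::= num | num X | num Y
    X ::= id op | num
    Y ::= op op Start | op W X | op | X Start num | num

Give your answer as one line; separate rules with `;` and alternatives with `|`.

Start ::= op | id Start1; W ::= num W1; X ::= id op | num; Y ::= X Start num | num | op Y1; Start1 ::= id | W; W1 ::= ε | X | Y; Y1 ::= op Start | W X | ε

Start has alternatives sharing prefix 'id': factor to Start → id Start1 with Start1 → id | W.
W has alternatives sharing prefix 'num': factor to W → num W1 with W1 → ε | X | Y.
Y has alternatives sharing prefix 'op': factor to Y → op Y1 with Y1 → op Start | W X | ε.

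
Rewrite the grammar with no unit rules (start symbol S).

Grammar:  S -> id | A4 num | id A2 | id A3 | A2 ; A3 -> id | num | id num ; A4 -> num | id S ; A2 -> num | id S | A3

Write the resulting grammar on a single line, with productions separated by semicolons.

S -> num | id S | id | A4 num | id A2 | id A3 | id num; A3 -> id | num | id num; A4 -> num | id S; A2 -> num | id S | id | id num

Unit pairs: A2 ⇒* {A3}; S ⇒* {A2, A3}.
For every A with A ⇒* B via unit rules, add B's non-unit alternatives to A; then delete every rule of the form X → Y.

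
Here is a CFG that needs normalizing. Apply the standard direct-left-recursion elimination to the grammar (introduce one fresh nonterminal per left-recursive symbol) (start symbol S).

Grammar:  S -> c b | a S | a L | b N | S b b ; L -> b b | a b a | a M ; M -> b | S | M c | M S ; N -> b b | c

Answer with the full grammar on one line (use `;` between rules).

S -> c b S' | a S S' | a L S' | b N S'; L -> b b | a b a | a M; M -> b M' | S M'; N -> b b | c; S' -> b b S' | ε; M' -> c M' | S M' | ε

Directly left-recursive nonterminals: S, M.
For S: α = {b b}, β = {c b, a S, a L, b N}. Rewrite as S → β S' and S' → α S' | ε.
For M: α = {c, S}, β = {b, S}. Rewrite as M → β M' and M' → α M' | ε.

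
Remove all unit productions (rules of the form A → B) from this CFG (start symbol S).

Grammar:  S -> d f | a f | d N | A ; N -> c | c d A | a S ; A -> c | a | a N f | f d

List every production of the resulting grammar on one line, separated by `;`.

S -> d f | a f | d N | c | a | a N f | f d; N -> c | c d A | a S; A -> c | a | a N f | f d

Unit pairs: S ⇒* {A}.
For every A with A ⇒* B via unit rules, add B's non-unit alternatives to A; then delete every rule of the form X → Y.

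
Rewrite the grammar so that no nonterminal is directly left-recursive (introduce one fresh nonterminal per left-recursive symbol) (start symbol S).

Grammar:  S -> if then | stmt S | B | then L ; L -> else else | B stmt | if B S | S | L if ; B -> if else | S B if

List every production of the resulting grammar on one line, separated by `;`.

S -> if then | stmt S | B | then L; L -> else else L' | B stmt L' | if B S L' | S L'; B -> if else | S B if; L' -> if L' | eps

L is directly left-recursive.
For L: α = {if}, β = {else else, B stmt, if B S, S}. Rewrite as L → β L' and L' → α L' | ε.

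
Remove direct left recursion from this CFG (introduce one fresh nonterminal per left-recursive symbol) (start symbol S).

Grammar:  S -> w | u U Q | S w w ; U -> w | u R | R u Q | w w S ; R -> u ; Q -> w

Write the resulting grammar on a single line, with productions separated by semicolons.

S -> w S' | u U Q S'; U -> w | u R | R u Q | w w S; R -> u; Q -> w; S' -> w w S' | ε

Left recursion appears on S.
For S: α = {w w}, β = {w, u U Q}. Rewrite as S → β S' and S' → α S' | ε.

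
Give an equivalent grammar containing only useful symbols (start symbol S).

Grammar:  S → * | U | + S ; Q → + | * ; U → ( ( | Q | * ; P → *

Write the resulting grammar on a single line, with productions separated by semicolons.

S → * | U | + S; Q → + | *; U → ( ( | Q | *

Generating nonterminals: {P, Q, S, U}.
Reachable from S after that: {Q, S, U}.
Removed useless symbols: {P} and every production mentioning them.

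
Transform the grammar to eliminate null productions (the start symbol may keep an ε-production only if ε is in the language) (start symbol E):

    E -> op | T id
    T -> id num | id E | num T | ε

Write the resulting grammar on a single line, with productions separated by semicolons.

The nullable symbols are {T}.
ε ∉ L(G), so no ε-production is kept.
For each production, add variants omitting each subset of nullable occurrences: E → T id gives T id | id. T → num T gives num T | num.

E -> op | T id | id; T -> id num | id E | num T | num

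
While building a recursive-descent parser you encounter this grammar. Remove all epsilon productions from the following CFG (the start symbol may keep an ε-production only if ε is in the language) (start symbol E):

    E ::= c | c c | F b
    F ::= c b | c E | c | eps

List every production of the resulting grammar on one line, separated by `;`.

E ::= c | c c | F b | b; F ::= c b | c E | c

Nullable nonterminals: {F}.
ε ∉ L(G), so no ε-production is kept.
For each production, add variants omitting each subset of nullable occurrences: E → F b gives F b | b.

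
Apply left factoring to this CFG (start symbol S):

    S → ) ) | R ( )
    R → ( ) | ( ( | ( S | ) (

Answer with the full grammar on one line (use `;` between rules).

R has alternatives sharing prefix '(': factor to R → ( R' with R' → ) | ( | S.

S → ) ) | R ( ); R → ) ( | ( R'; R' → ) | ( | S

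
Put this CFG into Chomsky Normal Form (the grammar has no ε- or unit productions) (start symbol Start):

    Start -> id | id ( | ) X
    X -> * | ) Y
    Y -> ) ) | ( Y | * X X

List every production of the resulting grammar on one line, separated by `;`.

Introduce a nonterminal for each terminal appearing in a rule of length ≥ 2: X1 → id, X2 → (, X3 → ), X4 → *.
Binarize each right-hand side of length ≥ 3 by chaining fresh nonterminals (Y1, Y2, …): affected rules were Y → X4 X X.

Start -> id | X1 X2 | X3 X; X -> * | X3 Y; Y -> X3 X3 | X2 Y | X4 Y1; X1 -> id; X2 -> (; X3 -> ); X4 -> *; Y1 -> X X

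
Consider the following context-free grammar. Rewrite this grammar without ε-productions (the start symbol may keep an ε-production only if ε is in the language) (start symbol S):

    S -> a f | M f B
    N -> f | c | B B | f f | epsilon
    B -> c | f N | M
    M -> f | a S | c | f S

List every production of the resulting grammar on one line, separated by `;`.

S -> a f | M f B; N -> f | c | B B | f f; B -> c | f N | f | M; M -> f | a S | c | f S

The nullable symbols are {N}.
ε ∉ L(G), so no ε-production is kept.
Add the nullable-subset variants: B → f N gives f N | f.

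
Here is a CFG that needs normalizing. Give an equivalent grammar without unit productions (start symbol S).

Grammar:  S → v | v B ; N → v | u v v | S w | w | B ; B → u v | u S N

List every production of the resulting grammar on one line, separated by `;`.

Unit pairs: N ⇒* {B}.
For every A with A ⇒* B via unit rules, add B's non-unit alternatives to A; then delete every rule of the form X → Y.

S → v | v B; N → u v | u S N | v | u v v | S w | w; B → u v | u S N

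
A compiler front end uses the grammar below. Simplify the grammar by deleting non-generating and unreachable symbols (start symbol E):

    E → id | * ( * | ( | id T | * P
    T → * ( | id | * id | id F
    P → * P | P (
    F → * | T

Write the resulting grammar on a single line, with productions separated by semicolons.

E → id | * ( * | ( | id T; T → * ( | id | * id | id F; F → * | T

Generating nonterminals: {E, F, T}.
Reachable from E after that: {E, F, T}.
Removed useless symbols: {P} and every production mentioning them.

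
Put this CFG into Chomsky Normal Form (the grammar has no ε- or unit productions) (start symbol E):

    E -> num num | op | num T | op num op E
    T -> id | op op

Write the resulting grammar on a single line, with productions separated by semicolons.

Introduce a nonterminal for each terminal appearing in a rule of length ≥ 2: X1 → num, X2 → op.
Binarize each right-hand side of length ≥ 3 by chaining fresh nonterminals (Y1, Y2, …): affected rules were E → X2 X1 X2 E.

E -> X1 X1 | op | X1 T | X2 Y1; T -> id | X2 X2; X1 -> num; X2 -> op; Y1 -> X1 Y2; Y2 -> X2 E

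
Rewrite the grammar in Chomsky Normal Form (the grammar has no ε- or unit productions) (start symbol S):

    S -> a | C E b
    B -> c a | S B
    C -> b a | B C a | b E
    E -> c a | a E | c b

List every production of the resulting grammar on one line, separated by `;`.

Introduce a nonterminal for each terminal appearing in a rule of length ≥ 2: X1 → b, X2 → c, X3 → a.
Binarize each right-hand side of length ≥ 3 by chaining fresh nonterminals (Y1, Y2, …): affected rules were S → C E X1; C → B C X3.

S -> a | C Y1; B -> X2 X3 | S B; C -> X1 X3 | B Y2 | X1 E; E -> X2 X3 | X3 E | X2 X1; X1 -> b; X2 -> c; X3 -> a; Y1 -> E X1; Y2 -> C X3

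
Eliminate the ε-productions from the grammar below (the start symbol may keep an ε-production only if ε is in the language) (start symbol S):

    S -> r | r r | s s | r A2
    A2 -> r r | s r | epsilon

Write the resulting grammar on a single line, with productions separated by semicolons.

Nullable nonterminals: {A2}.
ε ∉ L(G), so no ε-production is kept.

S -> r | r r | s s | r A2; A2 -> r r | s r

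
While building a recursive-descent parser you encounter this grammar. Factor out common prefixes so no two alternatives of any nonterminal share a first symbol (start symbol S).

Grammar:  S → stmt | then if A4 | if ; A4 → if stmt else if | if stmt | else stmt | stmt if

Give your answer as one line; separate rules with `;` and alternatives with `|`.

A4 has alternatives sharing prefix 'if stmt': factor to A4 → if stmt A4' with A4' → else if | ε.

S → stmt | then if A4 | if; A4 → else stmt | stmt if | if stmt A4'; A4' → else if | ε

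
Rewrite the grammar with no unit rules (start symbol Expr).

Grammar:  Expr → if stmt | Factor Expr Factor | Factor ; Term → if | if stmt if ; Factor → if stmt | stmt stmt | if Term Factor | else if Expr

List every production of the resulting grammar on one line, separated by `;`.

Unit pairs: Expr ⇒* {Factor}.
Replace each nonterminal's rules with the union of the non-unit rules of every nonterminal it unit-derives.

Expr → if stmt | stmt stmt | if Term Factor | else if Expr | Factor Expr Factor; Term → if | if stmt if; Factor → if stmt | stmt stmt | if Term Factor | else if Expr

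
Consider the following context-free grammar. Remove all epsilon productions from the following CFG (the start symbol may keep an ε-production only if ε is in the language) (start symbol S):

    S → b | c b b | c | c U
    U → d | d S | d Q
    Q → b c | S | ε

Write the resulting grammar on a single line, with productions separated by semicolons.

S → b | c b b | c | c U; U → d | d S | d Q; Q → b c | S

Nullable nonterminals: {Q}.
ε ∉ L(G), so no ε-production is kept.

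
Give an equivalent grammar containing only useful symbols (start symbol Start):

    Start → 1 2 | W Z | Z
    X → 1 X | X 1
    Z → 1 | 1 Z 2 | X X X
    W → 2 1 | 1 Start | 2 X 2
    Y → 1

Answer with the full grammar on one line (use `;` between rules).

Generating nonterminals: {Start, W, Y, Z}.
Reachable from Start after that: {Start, W, Z}.
Removed useless symbols: {X, Y} and every production mentioning them.

Start → 1 2 | W Z | Z; Z → 1 | 1 Z 2; W → 2 1 | 1 Start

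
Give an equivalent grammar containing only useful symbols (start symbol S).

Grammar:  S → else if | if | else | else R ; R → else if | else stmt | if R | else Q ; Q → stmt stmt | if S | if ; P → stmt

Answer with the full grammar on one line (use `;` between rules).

Generating nonterminals: {P, Q, R, S}.
Reachable from S after that: {Q, R, S}.
Removed useless symbols: {P} and every production mentioning them.

S → else if | if | else | else R; R → else if | else stmt | if R | else Q; Q → stmt stmt | if S | if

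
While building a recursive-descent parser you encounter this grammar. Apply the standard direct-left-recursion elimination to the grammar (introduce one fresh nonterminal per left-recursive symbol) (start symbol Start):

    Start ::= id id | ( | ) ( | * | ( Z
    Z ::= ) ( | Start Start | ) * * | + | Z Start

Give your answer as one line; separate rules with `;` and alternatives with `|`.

Z is directly left-recursive.
For Z: α = {Start}, β = {) (, Start Start, ) * *, +}. Rewrite as Z → β Z1 and Z1 → α Z1 | ε.

Start ::= id id | ( | ) ( | * | ( Z; Z ::= ) ( Z1 | Start Start Z1 | ) * * Z1 | + Z1; Z1 ::= Start Z1 | ε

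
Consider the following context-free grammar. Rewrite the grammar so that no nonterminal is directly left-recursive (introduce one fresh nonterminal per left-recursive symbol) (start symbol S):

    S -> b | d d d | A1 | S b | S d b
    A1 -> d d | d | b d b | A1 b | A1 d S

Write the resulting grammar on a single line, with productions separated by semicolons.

Left recursion appears on S, A1.
For S: α = {b, d b}, β = {b, d d d, A1}. Rewrite as S → β S' and S' → α S' | ε.
For A1: α = {b, d S}, β = {d d, d, b d b}. Rewrite as A1 → β A1' and A1' → α A1' | ε.

S -> b S' | d d d S' | A1 S'; A1 -> d d A1' | d A1' | b d b A1'; S' -> b S' | d b S' | eps; A1' -> b A1' | d S A1' | eps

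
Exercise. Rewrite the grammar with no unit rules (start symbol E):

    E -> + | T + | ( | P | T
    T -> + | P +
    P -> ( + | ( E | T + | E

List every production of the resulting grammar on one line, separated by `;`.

E -> + | T + | ( | ( + | ( E | P +; T -> + | P +; P -> + | T + | ( | ( + | ( E | P +

Unit pairs: E ⇒* {P, T}; P ⇒* {E, T}.
For every A with A ⇒* B via unit rules, add B's non-unit alternatives to A; then delete every rule of the form X → Y.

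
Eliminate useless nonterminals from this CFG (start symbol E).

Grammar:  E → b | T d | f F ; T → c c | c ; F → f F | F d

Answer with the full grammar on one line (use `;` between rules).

Generating nonterminals: {E, T}.
Reachable from E after that: {E, T}.
Removed useless symbols: {F} and every production mentioning them.

E → b | T d; T → c c | c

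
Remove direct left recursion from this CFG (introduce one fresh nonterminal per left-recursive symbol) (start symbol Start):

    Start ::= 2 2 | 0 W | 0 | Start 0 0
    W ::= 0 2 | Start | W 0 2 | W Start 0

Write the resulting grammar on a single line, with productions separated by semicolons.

Start, W are directly left-recursive.
For Start: α = {0 0}, β = {2 2, 0 W, 0}. Rewrite as Start → β Start1 and Start1 → α Start1 | ε.
For W: α = {0 2, Start 0}, β = {0 2, Start}. Rewrite as W → β W1 and W1 → α W1 | ε.

Start ::= 2 2 Start1 | 0 W Start1 | 0 Start1; W ::= 0 2 W1 | Start W1; Start1 ::= 0 0 Start1 | eps; W1 ::= 0 2 W1 | Start 0 W1 | eps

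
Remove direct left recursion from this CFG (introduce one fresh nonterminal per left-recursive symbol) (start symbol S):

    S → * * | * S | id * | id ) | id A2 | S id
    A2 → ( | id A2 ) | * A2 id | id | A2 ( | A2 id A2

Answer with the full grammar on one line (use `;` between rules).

S → * * S' | * S S' | id * S' | id ) S' | id A2 S'; A2 → ( A2' | id A2 ) A2' | * A2 id A2' | id A2'; S' → id S' | ε; A2' → ( A2' | id A2 A2' | ε

S, A2 are directly left-recursive.
For S: α = {id}, β = {* *, * S, id *, id ), id A2}. Rewrite as S → β S' and S' → α S' | ε.
For A2: α = {(, id A2}, β = {(, id A2 ), * A2 id, id}. Rewrite as A2 → β A2' and A2' → α A2' | ε.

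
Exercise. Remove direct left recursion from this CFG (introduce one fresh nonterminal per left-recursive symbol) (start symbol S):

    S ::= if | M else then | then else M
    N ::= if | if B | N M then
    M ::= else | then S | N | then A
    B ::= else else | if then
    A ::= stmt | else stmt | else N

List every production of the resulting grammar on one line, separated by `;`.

N is directly left-recursive.
For N: α = {M then}, β = {if, if B}. Rewrite as N → β N' and N' → α N' | ε.

S ::= if | M else then | then else M; N ::= if N' | if B N'; M ::= else | then S | N | then A; B ::= else else | if then; A ::= stmt | else stmt | else N; N' ::= M then N' | ε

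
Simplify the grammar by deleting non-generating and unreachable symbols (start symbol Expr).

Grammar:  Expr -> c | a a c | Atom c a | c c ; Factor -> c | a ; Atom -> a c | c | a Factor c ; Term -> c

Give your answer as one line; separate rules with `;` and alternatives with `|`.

Generating nonterminals: {Atom, Expr, Factor, Term}.
Reachable from Expr after that: {Atom, Expr, Factor}.
Removed useless symbols: {Term} and every production mentioning them.

Expr -> c | a a c | Atom c a | c c; Factor -> c | a; Atom -> a c | c | a Factor c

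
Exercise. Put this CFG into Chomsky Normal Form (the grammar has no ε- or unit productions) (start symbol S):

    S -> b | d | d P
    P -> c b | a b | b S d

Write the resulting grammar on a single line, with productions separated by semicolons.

Introduce a nonterminal for each terminal appearing in a rule of length ≥ 2: X1 → d, X2 → c, X3 → b, X4 → a.
Binarize each right-hand side of length ≥ 3 by chaining fresh nonterminals (Y1, Y2, …): affected rules were P → X3 S X1.

S -> b | d | X1 P; P -> X2 X3 | X4 X3 | X3 Y1; X1 -> d; X2 -> c; X3 -> b; X4 -> a; Y1 -> S X1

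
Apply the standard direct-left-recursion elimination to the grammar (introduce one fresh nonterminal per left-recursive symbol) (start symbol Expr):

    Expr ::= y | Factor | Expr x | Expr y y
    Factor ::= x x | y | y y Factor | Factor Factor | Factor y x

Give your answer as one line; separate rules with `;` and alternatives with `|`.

Left recursion appears on Expr, Factor.
For Expr: α = {x, y y}, β = {y, Factor}. Rewrite as Expr → β Expr1 and Expr1 → α Expr1 | ε.
For Factor: α = {Factor, y x}, β = {x x, y, y y Factor}. Rewrite as Factor → β Factor1 and Factor1 → α Factor1 | ε.

Expr ::= y Expr1 | Factor Expr1; Factor ::= x x Factor1 | y Factor1 | y y Factor Factor1; Expr1 ::= x Expr1 | y y Expr1 | ε; Factor1 ::= Factor Factor1 | y x Factor1 | ε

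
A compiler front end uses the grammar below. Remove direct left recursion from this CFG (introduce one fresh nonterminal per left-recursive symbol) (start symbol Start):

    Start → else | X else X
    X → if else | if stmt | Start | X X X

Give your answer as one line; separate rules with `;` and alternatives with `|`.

Start → else | X else X; X → if else X1 | if stmt X1 | Start X1; X1 → X X X1 | eps

X is directly left-recursive.
For X: α = {X X}, β = {if else, if stmt, Start}. Rewrite as X → β X1 and X1 → α X1 | ε.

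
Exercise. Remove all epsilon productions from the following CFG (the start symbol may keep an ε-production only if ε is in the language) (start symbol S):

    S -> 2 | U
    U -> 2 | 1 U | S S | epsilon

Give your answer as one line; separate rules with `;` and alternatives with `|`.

S -> 2 | U | epsilon; U -> 2 | 1 U | 1 | S S | S

Nullable nonterminals: {S, U}.
ε ∈ L(G) since S is nullable, so keep S → ε.
Expand every rule over subsets of its nullable positions: U → 1 U gives 1 U | 1. U → S S gives S S | S.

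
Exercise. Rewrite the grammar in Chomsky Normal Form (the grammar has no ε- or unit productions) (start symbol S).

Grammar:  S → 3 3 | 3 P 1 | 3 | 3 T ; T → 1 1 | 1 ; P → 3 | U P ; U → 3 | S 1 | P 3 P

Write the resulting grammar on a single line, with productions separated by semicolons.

S → X1 X1 | X1 Y1 | 3 | X1 T; T → X2 X2 | 1; P → 3 | U P; U → 3 | S X2 | P Y2; X1 → 3; X2 → 1; Y1 → P X2; Y2 → X1 P

Introduce a nonterminal for each terminal appearing in a rule of length ≥ 2: X1 → 3, X2 → 1.
Binarize each right-hand side of length ≥ 3 by chaining fresh nonterminals (Y1, Y2, …): affected rules were S → X1 P X2; U → P X1 P.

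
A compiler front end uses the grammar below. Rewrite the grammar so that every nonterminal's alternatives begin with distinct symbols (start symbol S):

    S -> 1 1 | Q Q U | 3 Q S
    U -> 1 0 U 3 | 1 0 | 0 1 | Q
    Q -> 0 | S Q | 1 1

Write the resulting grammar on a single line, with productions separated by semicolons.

S -> 1 1 | Q Q U | 3 Q S; U -> 0 1 | Q | 1 0 U'; Q -> 0 | S Q | 1 1; U' -> U 3 | eps

U has alternatives sharing prefix '1 0': factor to U → 1 0 U' with U' → U 3 | ε.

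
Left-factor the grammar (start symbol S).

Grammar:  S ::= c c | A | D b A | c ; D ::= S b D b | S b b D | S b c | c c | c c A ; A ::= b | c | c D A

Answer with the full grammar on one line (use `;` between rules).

S ::= A | D b A | c S'; D ::= S b D' | c c D''; A ::= b | c A'; S' ::= c | ε; D' ::= D b | b D | c; D'' ::= ε | A; A' ::= ε | D A

S has alternatives sharing prefix 'c': factor to S → c S' with S' → c | ε.
D has alternatives sharing prefix 'S b': factor to D → S b D' with D' → D b | b D | c.
D has alternatives sharing prefix 'c c': factor to D → c c D'' with D'' → ε | A.
A has alternatives sharing prefix 'c': factor to A → c A' with A' → ε | D A.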